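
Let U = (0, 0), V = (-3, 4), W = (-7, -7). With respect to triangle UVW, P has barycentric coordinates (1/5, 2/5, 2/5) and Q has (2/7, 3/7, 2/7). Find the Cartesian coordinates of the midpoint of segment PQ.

(-51/14, -26/35)

Barycentric coordinates of the midpoint are the average: (17/70, 29/70, 12/35).
Converting: (17/70)·U + (29/70)·V + (12/35)·W = (-51/14, -26/35).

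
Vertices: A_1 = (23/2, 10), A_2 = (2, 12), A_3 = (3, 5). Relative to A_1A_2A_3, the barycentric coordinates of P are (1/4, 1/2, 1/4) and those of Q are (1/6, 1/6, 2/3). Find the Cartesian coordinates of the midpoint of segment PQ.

(71/16, 67/8)

Barycentric coordinates of the midpoint are the average: (5/24, 1/3, 11/24).
Converting: (5/24)·A_1 + (1/3)·A_2 + (11/24)·A_3 = (71/16, 67/8).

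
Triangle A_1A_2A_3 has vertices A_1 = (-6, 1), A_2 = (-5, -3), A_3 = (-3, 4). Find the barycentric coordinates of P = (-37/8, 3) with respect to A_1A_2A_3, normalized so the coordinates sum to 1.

(5/8, -1/8, 1/2)

Signed area of the reference triangle: [A_1A_2A_3] = ½·((-6)·(-3−4) + (-5)·(4−1) + (-3)·(1−(-3))) = ½·(42 − 15 − 12) = 15/2.
[PA_2A_3] = ½·((-37/8)·(-3−4) + (-5)·(4−3) + (-3)·(3−(-3))) = ½·(259/8 − 5 − 18) = 75/16, so the A_1-coordinate is (75/16)/(15/2) = 5/8.
[A_1PA_3] = ½·((-6)·(3−4) + (-37/8)·(4−1) + (-3)·(1−3)) = ½·(6 − 111/8 + 6) = -15/16, so the A_2-coordinate is -1/8.
[A_1A_2P] = ½·((-6)·(-3−3) + (-5)·(3−1) + (-37/8)·(1−(-3))) = ½·(36 − 10 − 37/2) = 15/4, so the A_3-coordinate is 1/2.
Check: 5/8 − 1/8 + 1/2 = 1.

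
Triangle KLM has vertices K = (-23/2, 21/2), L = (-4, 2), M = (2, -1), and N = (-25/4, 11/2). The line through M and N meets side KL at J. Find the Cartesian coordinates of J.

Barycentric coordinates of N with respect to KLM: (1/2, 1/4, 1/4).
On side KL the M-coordinate is zero; dropping N's M-weight 1/4 and renormalizing the remaining 1/2 : 1/4 gives weights 2/3, 1/3 on K, L.
J = (2/3)·(-23/2, 21/2) + (1/3)·(-4, 2) = (-9, 23/3).

(-9, 23/3)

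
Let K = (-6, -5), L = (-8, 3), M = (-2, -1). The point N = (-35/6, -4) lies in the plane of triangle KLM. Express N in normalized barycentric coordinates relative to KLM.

Signed area of the reference triangle: [KLM] = ½·((-6)·(3−(-1)) + (-8)·(-1−(-5)) + (-2)·(-5−3)) = ½·(-24 − 32 + 16) = -20.
[NLM] = ½·((-35/6)·(3−(-1)) + (-8)·(-1−(-4)) + (-2)·(-4−3)) = ½·(-70/3 − 24 + 14) = -50/3, so the K-coordinate is (-50/3)/(-20) = 5/6.
[KNM] = ½·((-6)·(-4−(-1)) + (-35/6)·(-1−(-5)) + (-2)·(-5−(-4))) = ½·(18 − 70/3 + 2) = -5/3, so the L-coordinate is 1/12.
[KLN] = ½·((-6)·(3−(-4)) + (-8)·(-4−(-5)) + (-35/6)·(-5−3)) = ½·(-42 − 8 + 140/3) = -5/3, so the M-coordinate is 1/12.
Check: 5/6 + 1/12 + 1/12 = 1.

(5/6, 1/12, 1/12)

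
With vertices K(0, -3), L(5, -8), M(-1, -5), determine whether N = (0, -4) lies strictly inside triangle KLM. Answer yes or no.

Barycentric coordinates of N: (3/5, 1/15, 1/3).
The three coordinates are positive, positive, positive; a point is interior exactly when all three are positive.

yes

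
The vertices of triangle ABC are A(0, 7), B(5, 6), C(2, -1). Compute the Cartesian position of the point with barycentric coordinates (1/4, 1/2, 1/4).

(3, 9/2)

P = (1/4)·A + (1/2)·B + (1/4)·C.
x-coordinate: (1/4)·0 + (1/2)·5 + (1/4)·2 = 3.
y-coordinate: (1/4)·7 + (1/2)·6 + (1/4)·(-1) = 9/2.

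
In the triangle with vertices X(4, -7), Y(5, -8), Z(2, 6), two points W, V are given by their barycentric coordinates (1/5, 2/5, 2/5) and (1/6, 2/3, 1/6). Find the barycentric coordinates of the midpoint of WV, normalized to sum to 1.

(11/60, 8/15, 17/60)

Since both coordinate triples sum to 1, the midpoint's barycentrics are the componentwise average.
(1/5+1/6)/2 = 11/60; similarly 8/15 and 17/60.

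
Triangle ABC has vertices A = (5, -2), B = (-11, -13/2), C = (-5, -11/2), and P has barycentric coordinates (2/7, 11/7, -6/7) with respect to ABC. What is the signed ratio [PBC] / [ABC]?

2/7

The signed ratio [PBC]/[ABC] equals the barycentric coordinate of P at vertex A, which is 2/7.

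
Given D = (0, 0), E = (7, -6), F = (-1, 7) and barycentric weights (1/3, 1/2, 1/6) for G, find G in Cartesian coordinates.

G = (1/3)·D + (1/2)·E + (1/6)·F.
x-coordinate: (1/3)·0 + (1/2)·7 + (1/6)·(-1) = 10/3.
y-coordinate: (1/3)·0 + (1/2)·(-6) + (1/6)·7 = -11/6.

(10/3, -11/6)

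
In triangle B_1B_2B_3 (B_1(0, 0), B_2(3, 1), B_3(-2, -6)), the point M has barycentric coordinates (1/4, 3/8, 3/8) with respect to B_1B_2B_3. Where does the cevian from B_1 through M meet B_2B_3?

Line B_1M meets B_2B_3 where the B_1-coordinate vanishes; zeroing M's B_1-weight and renormalizing leaves B_2, B_3-weights 3/8 : 3/8 → (1/2, 1/2).
So N = (1/2)·B_2 + (1/2)·B_3 = (1/2, -5/2).

(1/2, -5/2)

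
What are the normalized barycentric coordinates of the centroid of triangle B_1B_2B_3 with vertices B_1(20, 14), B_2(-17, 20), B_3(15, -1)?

(1/3, 1/3, 1/3)

The centroid is the average of the vertices, so each weight is 1/3.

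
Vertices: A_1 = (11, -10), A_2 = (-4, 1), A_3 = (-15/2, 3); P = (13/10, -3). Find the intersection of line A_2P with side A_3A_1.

(29/6, -17/3)

Barycentric coordinates of P with respect to A_1A_2A_3: (2/5, 2/5, 1/5).
On side A_3A_1 the A_2-coordinate is zero; dropping P's A_2-weight 2/5 and renormalizing the remaining 1/5 : 2/5 gives weights 1/3, 2/3 on A_3, A_1.
Q = (1/3)·(-15/2, 3) + (2/3)·(11, -10) = (29/6, -17/3).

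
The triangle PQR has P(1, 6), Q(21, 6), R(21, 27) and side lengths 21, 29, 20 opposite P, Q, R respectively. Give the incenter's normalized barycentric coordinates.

(3/10, 29/70, 2/7)

The incenter has barycentric coordinates proportional to the opposite side lengths: (21 : 29 : 20).
Normalizing by 21+29+20 = 70 gives (3/10, 29/70, 2/7).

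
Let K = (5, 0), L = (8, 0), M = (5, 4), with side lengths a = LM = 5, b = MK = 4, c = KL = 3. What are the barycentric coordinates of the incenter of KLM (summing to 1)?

The incenter has barycentric coordinates proportional to the opposite side lengths: (5 : 4 : 3).
Normalizing by 5+4+3 = 12 gives (5/12, 1/3, 1/4).

(5/12, 1/3, 1/4)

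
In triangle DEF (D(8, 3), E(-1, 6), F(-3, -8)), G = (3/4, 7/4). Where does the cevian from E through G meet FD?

(5/2, -5/2)

Barycentric coordinates of G with respect to DEF: (1/4, 1/2, 1/4).
On side FD the E-coordinate is zero; dropping G's E-weight 1/2 and renormalizing the remaining 1/4 : 1/4 gives weights 1/2, 1/2 on F, D.
H = (1/2)·(-3, -8) + (1/2)·(8, 3) = (5/2, -5/2).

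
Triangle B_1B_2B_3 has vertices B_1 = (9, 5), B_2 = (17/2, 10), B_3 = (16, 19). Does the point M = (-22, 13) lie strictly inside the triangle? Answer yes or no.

no

Barycentric coordinates of M: (-99/14, 35/3, -151/42).
The three coordinates are negative, positive, negative; a point is interior exactly when all three are positive.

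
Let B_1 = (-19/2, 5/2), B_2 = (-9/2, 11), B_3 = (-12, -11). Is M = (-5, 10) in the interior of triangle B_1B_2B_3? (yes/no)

yes

Barycentric coordinates of M: (14/185, 168/185, 3/185).
The three coordinates are positive, positive, positive; a point is interior exactly when all three are positive.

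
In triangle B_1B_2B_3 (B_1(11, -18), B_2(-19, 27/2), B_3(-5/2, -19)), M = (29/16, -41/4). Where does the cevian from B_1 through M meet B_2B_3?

(-27/2, 8/3)

Barycentric coordinates of M with respect to B_1B_2B_3: (5/8, 1/4, 1/8).
On side B_2B_3 the B_1-coordinate is zero; dropping M's B_1-weight 5/8 and renormalizing the remaining 1/4 : 1/8 gives weights 2/3, 1/3 on B_2, B_3.
N = (2/3)·(-19, 27/2) + (1/3)·(-5/2, -19) = (-27/2, 8/3).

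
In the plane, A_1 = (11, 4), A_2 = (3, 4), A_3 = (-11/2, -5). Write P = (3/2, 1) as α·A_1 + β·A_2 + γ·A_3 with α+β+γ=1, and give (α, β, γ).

Signed area of the reference triangle: [A_1A_2A_3] = ½·(11·(4−(-5)) + 3·(-5−4) + (-11/2)·(4−4)) = ½·(99 − 27 + 0) = 36.
[PA_2A_3] = ½·((3/2)·(4−(-5)) + 3·(-5−1) + (-11/2)·(1−4)) = ½·(27/2 − 18 + 33/2) = 6, so the A_1-coordinate is 6/36 = 1/6.
[A_1PA_3] = ½·(11·(1−(-5)) + (3/2)·(-5−4) + (-11/2)·(4−1)) = ½·(66 − 27/2 − 33/2) = 18, so the A_2-coordinate is 1/2.
[A_1A_2P] = ½·(11·(4−1) + 3·(1−4) + (3/2)·(4−4)) = ½·(33 − 9 + 0) = 12, so the A_3-coordinate is 1/3.

(1/6, 1/2, 1/3)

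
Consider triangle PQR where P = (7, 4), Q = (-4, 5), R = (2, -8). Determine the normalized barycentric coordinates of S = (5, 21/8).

Signed area of the reference triangle: [PQR] = ½·(7·(5−(-8)) + (-4)·(-8−4) + 2·(4−5)) = ½·(91 + 48 − 2) = 137/2.
[SQR] = ½·(5·(5−(-8)) + (-4)·(-8−(21/8)) + 2·(21/8−5)) = ½·(65 + 85/2 − 19/4) = 411/8, so the P-coordinate is (411/8)/(137/2) = 3/4.
[PSR] = ½·(7·(21/8−(-8)) + 5·(-8−4) + 2·(4−(21/8))) = ½·(595/8 − 60 + 11/4) = 137/16, so the Q-coordinate is 1/8.
[PQS] = ½·(7·(5−(21/8)) + (-4)·(21/8−4) + 5·(4−5)) = ½·(133/8 + 11/2 − 5) = 137/16, so the R-coordinate is 1/8.

(3/4, 1/8, 1/8)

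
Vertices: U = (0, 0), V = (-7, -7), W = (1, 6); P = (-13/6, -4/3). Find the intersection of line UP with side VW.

(-13/3, -8/3)

Barycentric coordinates of P with respect to UVW: (1/2, 1/3, 1/6).
On side VW the U-coordinate is zero; dropping P's U-weight 1/2 and renormalizing the remaining 1/3 : 1/6 gives weights 2/3, 1/3 on V, W.
Q = (2/3)·(-7, -7) + (1/3)·(1, 6) = (-13/3, -8/3).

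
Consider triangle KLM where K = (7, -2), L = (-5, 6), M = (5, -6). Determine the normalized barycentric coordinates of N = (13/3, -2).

Signed area of the reference triangle: [KLM] = ½·(7·(6−(-6)) + (-5)·(-6−(-2)) + 5·(-2−6)) = ½·(84 + 20 − 40) = 32.
[NLM] = ½·((13/3)·(6−(-6)) + (-5)·(-6−(-2)) + 5·(-2−6)) = ½·(52 + 20 − 40) = 16, so the K-coordinate is 16/32 = 1/2.
[KNM] = ½·(7·(-2−(-6)) + (13/3)·(-6−(-2)) + 5·(-2−(-2))) = ½·(28 − 52/3 + 0) = 16/3, so the L-coordinate is 1/6.
[KLN] = ½·(7·(6−(-2)) + (-5)·(-2−(-2)) + (13/3)·(-2−6)) = ½·(56 + 0 − 104/3) = 32/3, so the M-coordinate is 1/3.

(1/2, 1/6, 1/3)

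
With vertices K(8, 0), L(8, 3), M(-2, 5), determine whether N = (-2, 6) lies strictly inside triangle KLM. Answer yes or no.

no

Barycentric coordinates of N: (-1/3, 1/3, 1).
The three coordinates are negative, positive, positive; a point is interior exactly when all three are positive.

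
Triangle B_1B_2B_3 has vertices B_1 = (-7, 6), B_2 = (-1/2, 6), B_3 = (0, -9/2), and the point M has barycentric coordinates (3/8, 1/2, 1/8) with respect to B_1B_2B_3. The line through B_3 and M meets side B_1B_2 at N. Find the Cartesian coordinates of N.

(-23/7, 6)

Line B_3M meets B_1B_2 where the B_3-coordinate vanishes; zeroing M's B_3-weight and renormalizing leaves B_1, B_2-weights 3/8 : 1/2 → (3/7, 4/7).
So N = (3/7)·B_1 + (4/7)·B_2 = (-23/7, 6).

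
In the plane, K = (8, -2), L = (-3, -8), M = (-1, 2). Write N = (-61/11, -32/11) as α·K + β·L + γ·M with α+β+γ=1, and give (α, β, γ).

Signed area of the reference triangle: [KLM] = ½·(8·(-8−2) + (-3)·(2−(-2)) + (-1)·(-2−(-8))) = ½·(-80 − 12 − 6) = -49.
[NLM] = ½·((-61/11)·(-8−2) + (-3)·(2−(-32/11)) + (-1)·(-32/11−(-8))) = ½·(610/11 − 162/11 − 56/11) = 196/11, so the K-coordinate is (196/11)/(-49) = -4/11.
[KNM] = ½·(8·(-32/11−2) + (-61/11)·(2−(-2)) + (-1)·(-2−(-32/11))) = ½·(-432/11 − 244/11 − 10/11) = -343/11, so the L-coordinate is 7/11.
[KLN] = ½·(8·(-8−(-32/11)) + (-3)·(-32/11−(-2)) + (-61/11)·(-2−(-8))) = ½·(-448/11 + 30/11 − 366/11) = -392/11, so the M-coordinate is 8/11.

(-4/11, 7/11, 8/11)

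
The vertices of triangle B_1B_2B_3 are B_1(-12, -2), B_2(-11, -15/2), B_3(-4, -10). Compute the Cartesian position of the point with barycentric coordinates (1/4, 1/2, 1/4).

M = (1/4)·B_1 + (1/2)·B_2 + (1/4)·B_3.
x-coordinate: (1/4)·(-12) + (1/2)·(-11) + (1/4)·(-4) = -19/2.
y-coordinate: (1/4)·(-2) + (1/2)·(-15/2) + (1/4)·(-10) = -27/4.

(-19/2, -27/4)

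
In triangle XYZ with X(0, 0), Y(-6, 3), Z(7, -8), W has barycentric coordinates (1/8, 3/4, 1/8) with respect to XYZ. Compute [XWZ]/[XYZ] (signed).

The signed ratio [XWZ]/[XYZ] equals the barycentric coordinate of W at vertex Y, which is 3/4.

3/4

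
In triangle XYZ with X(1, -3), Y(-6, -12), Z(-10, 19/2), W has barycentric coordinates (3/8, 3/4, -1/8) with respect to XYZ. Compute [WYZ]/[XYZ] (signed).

The signed ratio [WYZ]/[XYZ] equals the barycentric coordinate of W at vertex X, which is 3/8.

3/8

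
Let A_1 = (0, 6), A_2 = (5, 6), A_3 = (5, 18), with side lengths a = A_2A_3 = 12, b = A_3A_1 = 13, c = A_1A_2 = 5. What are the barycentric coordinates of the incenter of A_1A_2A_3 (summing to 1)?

(2/5, 13/30, 1/6)

The incenter has barycentric coordinates proportional to the opposite side lengths: (12 : 13 : 5).
Normalizing by 12+13+5 = 30 gives (2/5, 13/30, 1/6).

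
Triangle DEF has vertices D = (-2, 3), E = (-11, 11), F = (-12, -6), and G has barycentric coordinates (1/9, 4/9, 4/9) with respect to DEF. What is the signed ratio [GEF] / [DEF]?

The signed ratio [GEF]/[DEF] equals the barycentric coordinate of G at vertex D, which is 1/9.

1/9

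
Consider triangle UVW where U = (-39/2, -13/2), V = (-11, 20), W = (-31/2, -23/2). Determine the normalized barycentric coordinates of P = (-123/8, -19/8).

Signed area of the reference triangle: [UVW] = ½·((-39/2)·(20−(-23/2)) + (-11)·(-23/2−(-13/2)) + (-31/2)·(-13/2−20)) = ½·(-2457/4 + 55 + 1643/4) = -297/4.
[PVW] = ½·((-123/8)·(20−(-23/2)) + (-11)·(-23/2−(-19/8)) + (-31/2)·(-19/8−20)) = ½·(-7749/16 + 803/8 + 5549/16) = -297/16, so the U-coordinate is (-297/16)/(-297/4) = 1/4.
[UPW] = ½·((-39/2)·(-19/8−(-23/2)) + (-123/8)·(-23/2−(-13/2)) + (-31/2)·(-13/2−(-19/8))) = ½·(-2847/16 + 615/8 + 1023/16) = -297/16, so the V-coordinate is 1/4.
[UVP] = ½·((-39/2)·(20−(-19/8)) + (-11)·(-19/8−(-13/2)) + (-123/8)·(-13/2−20)) = ½·(-6981/16 − 363/8 + 6519/16) = -297/8, so the W-coordinate is 1/2.

(1/4, 1/4, 1/2)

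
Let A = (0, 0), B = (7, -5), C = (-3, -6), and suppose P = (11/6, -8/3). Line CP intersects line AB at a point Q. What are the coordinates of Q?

(14/5, -2)

Barycentric coordinates of P with respect to ABC: (1/2, 1/3, 1/6).
On side AB the C-coordinate is zero; dropping P's C-weight 1/6 and renormalizing the remaining 1/2 : 1/3 gives weights 3/5, 2/5 on A, B.
Q = (3/5)·(0, 0) + (2/5)·(7, -5) = (14/5, -2).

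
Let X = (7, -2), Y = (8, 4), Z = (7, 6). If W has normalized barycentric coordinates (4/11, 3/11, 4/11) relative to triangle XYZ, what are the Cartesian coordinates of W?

(80/11, 28/11)

W = (4/11)·X + (3/11)·Y + (4/11)·Z.
x-coordinate: (4/11)·7 + (3/11)·8 + (4/11)·7 = 80/11.
y-coordinate: (4/11)·(-2) + (3/11)·4 + (4/11)·6 = 28/11.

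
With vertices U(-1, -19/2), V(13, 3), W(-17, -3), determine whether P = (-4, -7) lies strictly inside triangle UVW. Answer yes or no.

yes

Barycentric coordinates of P: (66/97, 41/582, 145/582).
The three coordinates are positive, positive, positive; a point is interior exactly when all three are positive.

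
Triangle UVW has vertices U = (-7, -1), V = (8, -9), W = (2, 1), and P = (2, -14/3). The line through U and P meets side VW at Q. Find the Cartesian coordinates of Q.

(13/2, -13/2)

Barycentric coordinates of P with respect to UVW: (1/3, 1/2, 1/6).
On side VW the U-coordinate is zero; dropping P's U-weight 1/3 and renormalizing the remaining 1/2 : 1/6 gives weights 3/4, 1/4 on V, W.
Q = (3/4)·(8, -9) + (1/4)·(2, 1) = (13/2, -13/2).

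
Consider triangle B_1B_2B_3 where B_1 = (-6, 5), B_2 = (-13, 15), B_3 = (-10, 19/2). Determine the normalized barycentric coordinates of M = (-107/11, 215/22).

Signed area of the reference triangle: [B_1B_2B_3] = ½·((-6)·(15−(19/2)) + (-13)·(19/2−5) + (-10)·(5−15)) = ½·(-33 − 117/2 + 100) = 17/4.
[MB_2B_3] = ½·((-107/11)·(15−(19/2)) + (-13)·(19/2−(215/22)) + (-10)·(215/22−15)) = ½·(-107/2 + 39/11 + 575/11) = 51/44, so the B_1-coordinate is (51/44)/(17/4) = 3/11.
[B_1MB_3] = ½·((-6)·(215/22−(19/2)) + (-107/11)·(19/2−5) + (-10)·(5−(215/22))) = ½·(-18/11 − 963/22 + 525/11) = 51/44, so the B_2-coordinate is 3/11.
[B_1B_2M] = ½·((-6)·(15−(215/22)) + (-13)·(215/22−5) + (-107/11)·(5−15)) = ½·(-345/11 − 1365/22 + 1070/11) = 85/44, so the B_3-coordinate is 5/11.

(3/11, 3/11, 5/11)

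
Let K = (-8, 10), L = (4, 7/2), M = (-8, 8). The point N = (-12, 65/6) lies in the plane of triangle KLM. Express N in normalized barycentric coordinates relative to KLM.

Signed area of the reference triangle: [KLM] = ½·((-8)·(7/2−8) + 4·(8−10) + (-8)·(10−(7/2))) = ½·(36 − 8 − 52) = -12.
[NLM] = ½·((-12)·(7/2−8) + 4·(8−(65/6)) + (-8)·(65/6−(7/2))) = ½·(54 − 34/3 − 176/3) = -8, so the K-coordinate is (-8)/(-12) = 2/3.
[KNM] = ½·((-8)·(65/6−8) + (-12)·(8−10) + (-8)·(10−(65/6))) = ½·(-68/3 + 24 + 20/3) = 4, so the L-coordinate is -1/3.
[KLN] = ½·((-8)·(7/2−(65/6)) + 4·(65/6−10) + (-12)·(10−(7/2))) = ½·(176/3 + 10/3 − 78) = -8, so the M-coordinate is 2/3.
Check: 2/3 − 1/3 + 2/3 = 1.

(2/3, -1/3, 2/3)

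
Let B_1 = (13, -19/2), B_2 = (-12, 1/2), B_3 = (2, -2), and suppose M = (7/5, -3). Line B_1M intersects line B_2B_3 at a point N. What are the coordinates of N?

(-3/2, -11/8)

Barycentric coordinates of M with respect to B_1B_2B_3: (1/5, 1/5, 3/5).
On side B_2B_3 the B_1-coordinate is zero; dropping M's B_1-weight 1/5 and renormalizing the remaining 1/5 : 3/5 gives weights 1/4, 3/4 on B_2, B_3.
N = (1/4)·(-12, 1/2) + (3/4)·(2, -2) = (-3/2, -11/8).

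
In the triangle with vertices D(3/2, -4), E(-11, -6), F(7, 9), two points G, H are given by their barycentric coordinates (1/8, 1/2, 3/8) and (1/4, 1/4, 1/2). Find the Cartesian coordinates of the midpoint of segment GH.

Barycentric coordinates of the midpoint are the average: (3/16, 3/8, 7/16).
Converting: (3/16)·D + (3/8)·E + (7/16)·F = (-25/32, 15/16).

(-25/32, 15/16)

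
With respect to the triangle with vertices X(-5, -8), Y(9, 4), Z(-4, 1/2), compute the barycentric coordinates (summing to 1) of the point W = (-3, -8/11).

Signed area of the reference triangle: [XYZ] = ½·((-5)·(4−(1/2)) + 9·(1/2−(-8)) + (-4)·(-8−4)) = ½·(-35/2 + 153/2 + 48) = 107/2.
[WYZ] = ½·((-3)·(4−(1/2)) + 9·(1/2−(-8/11)) + (-4)·(-8/11−4)) = ½·(-21/2 + 243/22 + 208/11) = 107/11, so the X-coordinate is (107/11)/(107/2) = 2/11.
[XWZ] = ½·((-5)·(-8/11−(1/2)) + (-3)·(1/2−(-8)) + (-4)·(-8−(-8/11))) = ½·(135/22 − 51/2 + 320/11) = 107/22, so the Y-coordinate is 1/11.
[XYW] = ½·((-5)·(4−(-8/11)) + 9·(-8/11−(-8)) + (-3)·(-8−4)) = ½·(-260/11 + 720/11 + 36) = 428/11, so the Z-coordinate is 8/11.

(2/11, 1/11, 8/11)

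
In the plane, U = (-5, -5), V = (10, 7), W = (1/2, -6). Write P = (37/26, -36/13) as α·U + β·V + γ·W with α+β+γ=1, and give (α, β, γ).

Signed area of the reference triangle: [UVW] = ½·((-5)·(7−(-6)) + 10·(-6−(-5)) + (1/2)·(-5−7)) = ½·(-65 − 10 − 6) = -81/2.
[PVW] = ½·((37/26)·(7−(-6)) + 10·(-6−(-36/13)) + (1/2)·(-36/13−7)) = ½·(37/2 − 420/13 − 127/26) = -243/26, so the U-coordinate is (-243/26)/(-81/2) = 3/13.
[UPW] = ½·((-5)·(-36/13−(-6)) + (37/26)·(-6−(-5)) + (1/2)·(-5−(-36/13))) = ½·(-210/13 − 37/26 − 29/26) = -243/26, so the V-coordinate is 3/13.
[UVP] = ½·((-5)·(7−(-36/13)) + 10·(-36/13−(-5)) + (37/26)·(-5−7)) = ½·(-635/13 + 290/13 − 222/13) = -567/26, so the W-coordinate is 7/13.
Check: 3/13 + 3/13 + 7/13 = 1.

(3/13, 3/13, 7/13)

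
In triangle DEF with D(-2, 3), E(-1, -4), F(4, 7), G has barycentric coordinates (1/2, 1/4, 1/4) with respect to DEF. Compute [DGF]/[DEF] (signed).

The signed ratio [DGF]/[DEF] equals the barycentric coordinate of G at vertex E, which is 1/4.

1/4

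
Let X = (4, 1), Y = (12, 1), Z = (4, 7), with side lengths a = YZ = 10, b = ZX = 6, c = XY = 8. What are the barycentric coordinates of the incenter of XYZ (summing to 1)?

(5/12, 1/4, 1/3)

The incenter has barycentric coordinates proportional to the opposite side lengths: (10 : 6 : 8).
Normalizing by 10+6+8 = 24 gives (5/12, 1/4, 1/3).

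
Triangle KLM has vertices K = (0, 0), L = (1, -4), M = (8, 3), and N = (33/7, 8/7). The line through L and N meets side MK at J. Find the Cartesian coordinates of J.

(16/3, 2)

Barycentric coordinates of N with respect to KLM: (2/7, 1/7, 4/7).
On side MK the L-coordinate is zero; dropping N's L-weight 1/7 and renormalizing the remaining 4/7 : 2/7 gives weights 2/3, 1/3 on M, K.
J = (2/3)·(8, 3) + (1/3)·(0, 0) = (16/3, 2).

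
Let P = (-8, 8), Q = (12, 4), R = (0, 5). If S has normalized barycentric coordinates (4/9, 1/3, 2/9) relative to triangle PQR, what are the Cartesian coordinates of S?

S = (4/9)·P + (1/3)·Q + (2/9)·R.
x-coordinate: (4/9)·(-8) + (1/3)·12 + (2/9)·0 = 4/9.
y-coordinate: (4/9)·8 + (1/3)·4 + (2/9)·5 = 6.

(4/9, 6)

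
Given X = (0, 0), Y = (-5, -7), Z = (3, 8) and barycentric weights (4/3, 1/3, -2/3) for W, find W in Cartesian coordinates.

(-11/3, -23/3)

W = (4/3)·X + (1/3)·Y + (-2/3)·Z.
x-coordinate: (4/3)·0 + (1/3)·(-5) + (-2/3)·3 = -11/3.
y-coordinate: (4/3)·0 + (1/3)·(-7) + (-2/3)·8 = -23/3.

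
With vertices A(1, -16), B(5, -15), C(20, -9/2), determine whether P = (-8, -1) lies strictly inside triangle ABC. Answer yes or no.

no

Barycentric coordinates of P: (77/6, -259/18, 23/9).
The three coordinates are positive, negative, positive; a point is interior exactly when all three are positive.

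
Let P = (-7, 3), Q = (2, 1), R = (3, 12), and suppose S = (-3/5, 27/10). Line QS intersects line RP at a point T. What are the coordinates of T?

(-9/2, 21/4)

Barycentric coordinates of S with respect to PQR: (3/10, 3/5, 1/10).
On side RP the Q-coordinate is zero; dropping S's Q-weight 3/5 and renormalizing the remaining 1/10 : 3/10 gives weights 1/4, 3/4 on R, P.
T = (1/4)·(3, 12) + (3/4)·(-7, 3) = (-9/2, 21/4).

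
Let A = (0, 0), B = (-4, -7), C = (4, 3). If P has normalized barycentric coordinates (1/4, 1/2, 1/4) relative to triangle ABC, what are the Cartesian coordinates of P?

P = (1/4)·A + (1/2)·B + (1/4)·C.
x-coordinate: (1/4)·0 + (1/2)·(-4) + (1/4)·4 = -1.
y-coordinate: (1/4)·0 + (1/2)·(-7) + (1/4)·3 = -11/4.

(-1, -11/4)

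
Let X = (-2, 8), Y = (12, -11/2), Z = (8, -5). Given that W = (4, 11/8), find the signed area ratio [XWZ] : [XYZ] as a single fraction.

[XYZ] = ½·((-2)·(-11/2−(-5)) + 12·(-5−8) + 8·(8−(-11/2))) = ½·(1 − 156 + 108) = -47/2.
[XWZ] = ½·((-2)·(11/8−(-5)) + 4·(-5−8) + 8·(8−(11/8))) = ½·(-51/4 − 52 + 53) = -47/8, so the ratio is (-47/8)/(-47/2) = 1/4.

1/4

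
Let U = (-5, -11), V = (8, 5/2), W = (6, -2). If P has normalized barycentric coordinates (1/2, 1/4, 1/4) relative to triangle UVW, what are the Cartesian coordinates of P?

P = (1/2)·U + (1/4)·V + (1/4)·W.
x-coordinate: (1/2)·(-5) + (1/4)·8 + (1/4)·6 = 1.
y-coordinate: (1/2)·(-11) + (1/4)·(5/2) + (1/4)·(-2) = -43/8.

(1, -43/8)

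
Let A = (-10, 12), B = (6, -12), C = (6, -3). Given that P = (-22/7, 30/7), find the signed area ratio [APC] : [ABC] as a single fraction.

1/7

[ABC] = ½·((-10)·(-12−(-3)) + 6·(-3−12) + 6·(12−(-12))) = ½·(90 − 90 + 144) = 72.
[APC] = ½·((-10)·(30/7−(-3)) + (-22/7)·(-3−12) + 6·(12−(30/7))) = ½·(-510/7 + 330/7 + 324/7) = 72/7, so the ratio is (72/7)/72 = 1/7.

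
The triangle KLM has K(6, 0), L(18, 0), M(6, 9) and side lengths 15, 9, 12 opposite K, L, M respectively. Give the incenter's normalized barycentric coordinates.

The incenter has barycentric coordinates proportional to the opposite side lengths: (15 : 9 : 12).
Normalizing by 15+9+12 = 36 gives (5/12, 1/4, 1/3).

(5/12, 1/4, 1/3)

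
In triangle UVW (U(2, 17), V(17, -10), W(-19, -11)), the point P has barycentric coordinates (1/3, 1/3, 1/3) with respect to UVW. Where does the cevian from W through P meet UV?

Line WP meets UV where the W-coordinate vanishes; zeroing P's W-weight and renormalizing leaves U, V-weights 1/3 : 1/3 → (1/2, 1/2).
So Q = (1/2)·U + (1/2)·V = (19/2, 7/2).

(19/2, 7/2)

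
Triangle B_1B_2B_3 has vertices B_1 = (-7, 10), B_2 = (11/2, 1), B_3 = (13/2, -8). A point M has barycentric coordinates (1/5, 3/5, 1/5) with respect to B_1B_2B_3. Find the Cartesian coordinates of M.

(16/5, 1)

M = (1/5)·B_1 + (3/5)·B_2 + (1/5)·B_3.
x-coordinate: (1/5)·(-7) + (3/5)·(11/2) + (1/5)·(13/2) = 16/5.
y-coordinate: (1/5)·10 + (3/5)·1 + (1/5)·(-8) = 1.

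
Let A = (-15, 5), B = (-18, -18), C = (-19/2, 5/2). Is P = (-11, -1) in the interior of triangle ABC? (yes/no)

Barycentric coordinates of P: (1/134, 23/134, 55/67).
The three coordinates are positive, positive, positive; a point is interior exactly when all three are positive.

yes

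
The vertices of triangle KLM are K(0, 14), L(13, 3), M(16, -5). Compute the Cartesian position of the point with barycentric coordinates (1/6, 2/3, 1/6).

(34/3, 7/2)

N = (1/6)·K + (2/3)·L + (1/6)·M.
x-coordinate: (1/6)·0 + (2/3)·13 + (1/6)·16 = 34/3.
y-coordinate: (1/6)·14 + (2/3)·3 + (1/6)·(-5) = 7/2.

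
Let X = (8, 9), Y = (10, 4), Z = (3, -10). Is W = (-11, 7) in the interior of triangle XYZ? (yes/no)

Barycentric coordinates of W: (5, -39/7, 11/7).
The three coordinates are positive, negative, positive; a point is interior exactly when all three are positive.

no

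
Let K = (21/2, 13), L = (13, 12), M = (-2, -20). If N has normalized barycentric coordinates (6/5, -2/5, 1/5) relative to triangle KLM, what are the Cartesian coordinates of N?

N = (6/5)·K + (-2/5)·L + (1/5)·M.
x-coordinate: (6/5)·(21/2) + (-2/5)·13 + (1/5)·(-2) = 7.
y-coordinate: (6/5)·13 + (-2/5)·12 + (1/5)·(-20) = 34/5.

(7, 34/5)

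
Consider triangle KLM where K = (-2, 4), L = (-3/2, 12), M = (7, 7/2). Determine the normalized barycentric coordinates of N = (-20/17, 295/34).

Signed area of the reference triangle: [KLM] = ½·((-2)·(12−(7/2)) + (-3/2)·(7/2−4) + 7·(4−12)) = ½·(-17 + 3/4 − 56) = -289/8.
[NLM] = ½·((-20/17)·(12−(7/2)) + (-3/2)·(7/2−(295/34)) + 7·(295/34−12)) = ½·(-10 + 132/17 − 791/34) = -51/4, so the K-coordinate is (-51/4)/(-289/8) = 6/17.
[KNM] = ½·((-2)·(295/34−(7/2)) + (-20/17)·(7/2−4) + 7·(4−(295/34))) = ½·(-176/17 + 10/17 − 1113/34) = -85/4, so the L-coordinate is 10/17.
[KLN] = ½·((-2)·(12−(295/34)) + (-3/2)·(295/34−4) + (-20/17)·(4−12)) = ½·(-113/17 − 477/68 + 160/17) = -17/8, so the M-coordinate is 1/17.
Check: 6/17 + 10/17 + 1/17 = 1.

(6/17, 10/17, 1/17)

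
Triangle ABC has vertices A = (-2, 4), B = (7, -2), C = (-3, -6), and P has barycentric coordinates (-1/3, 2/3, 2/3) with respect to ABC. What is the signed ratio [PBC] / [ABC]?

The signed ratio [PBC]/[ABC] equals the barycentric coordinate of P at vertex A, which is -1/3.

-1/3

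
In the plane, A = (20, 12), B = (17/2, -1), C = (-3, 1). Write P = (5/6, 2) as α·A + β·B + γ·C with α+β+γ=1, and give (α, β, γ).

(1/9, 1/9, 7/9)

Signed area of the reference triangle: [ABC] = ½·(20·(-1−1) + (17/2)·(1−12) + (-3)·(12−(-1))) = ½·(-40 − 187/2 − 39) = -345/4.
[PBC] = ½·((5/6)·(-1−1) + (17/2)·(1−2) + (-3)·(2−(-1))) = ½·(-5/3 − 17/2 − 9) = -115/12, so the A-coordinate is (-115/12)/(-345/4) = 1/9.
[APC] = ½·(20·(2−1) + (5/6)·(1−12) + (-3)·(12−2)) = ½·(20 − 55/6 − 30) = -115/12, so the B-coordinate is 1/9.
[ABP] = ½·(20·(-1−2) + (17/2)·(2−12) + (5/6)·(12−(-1))) = ½·(-60 − 85 + 65/6) = -805/12, so the C-coordinate is 7/9.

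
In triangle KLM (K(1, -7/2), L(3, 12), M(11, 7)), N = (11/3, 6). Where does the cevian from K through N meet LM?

Barycentric coordinates of N with respect to KLM: (1/3, 1/2, 1/6).
On side LM the K-coordinate is zero; dropping N's K-weight 1/3 and renormalizing the remaining 1/2 : 1/6 gives weights 3/4, 1/4 on L, M.
J = (3/4)·(3, 12) + (1/4)·(11, 7) = (5, 43/4).

(5, 43/4)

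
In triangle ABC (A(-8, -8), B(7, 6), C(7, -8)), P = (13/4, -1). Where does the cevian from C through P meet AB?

Barycentric coordinates of P with respect to ABC: (1/4, 1/2, 1/4).
On side AB the C-coordinate is zero; dropping P's C-weight 1/4 and renormalizing the remaining 1/4 : 1/2 gives weights 1/3, 2/3 on A, B.
Q = (1/3)·(-8, -8) + (2/3)·(7, 6) = (2, 4/3).

(2, 4/3)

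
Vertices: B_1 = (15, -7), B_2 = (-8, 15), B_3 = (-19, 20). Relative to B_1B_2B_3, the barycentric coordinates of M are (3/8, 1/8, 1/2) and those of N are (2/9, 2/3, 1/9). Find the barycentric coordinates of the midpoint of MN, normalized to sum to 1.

(43/144, 19/48, 11/36)

Since both coordinate triples sum to 1, the midpoint's barycentrics are the componentwise average.
(3/8+2/9)/2 = 43/144; similarly 19/48 and 11/36.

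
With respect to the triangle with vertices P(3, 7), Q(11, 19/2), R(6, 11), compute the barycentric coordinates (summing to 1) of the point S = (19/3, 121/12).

(1/6, 1/6, 2/3)

Signed area of the reference triangle: [PQR] = ½·(3·(19/2−11) + 11·(11−7) + 6·(7−(19/2))) = ½·(-9/2 + 44 − 15) = 49/4.
[SQR] = ½·((19/3)·(19/2−11) + 11·(11−(121/12)) + 6·(121/12−(19/2))) = ½·(-19/2 + 121/12 + 7/2) = 49/24, so the P-coordinate is (49/24)/(49/4) = 1/6.
[PSR] = ½·(3·(121/12−11) + (19/3)·(11−7) + 6·(7−(121/12))) = ½·(-11/4 + 76/3 − 37/2) = 49/24, so the Q-coordinate is 1/6.
[PQS] = ½·(3·(19/2−(121/12)) + 11·(121/12−7) + (19/3)·(7−(19/2))) = ½·(-7/4 + 407/12 − 95/6) = 49/6, so the R-coordinate is 2/3.
Check: 1/6 + 1/6 + 2/3 = 1.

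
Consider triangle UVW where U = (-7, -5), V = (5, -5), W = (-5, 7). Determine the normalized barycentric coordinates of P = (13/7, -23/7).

(1/7, 5/7, 1/7)

Signed area of the reference triangle: [UVW] = ½·((-7)·(-5−7) + 5·(7−(-5)) + (-5)·(-5−(-5))) = ½·(84 + 60 + 0) = 72.
[PVW] = ½·((13/7)·(-5−7) + 5·(7−(-23/7)) + (-5)·(-23/7−(-5))) = ½·(-156/7 + 360/7 − 60/7) = 72/7, so the U-coordinate is (72/7)/72 = 1/7.
[UPW] = ½·((-7)·(-23/7−7) + (13/7)·(7−(-5)) + (-5)·(-5−(-23/7))) = ½·(72 + 156/7 + 60/7) = 360/7, so the V-coordinate is 5/7.
[UVP] = ½·((-7)·(-5−(-23/7)) + 5·(-23/7−(-5)) + (13/7)·(-5−(-5))) = ½·(12 + 60/7 + 0) = 72/7, so the W-coordinate is 1/7.
Check: 1/7 + 5/7 + 1/7 = 1.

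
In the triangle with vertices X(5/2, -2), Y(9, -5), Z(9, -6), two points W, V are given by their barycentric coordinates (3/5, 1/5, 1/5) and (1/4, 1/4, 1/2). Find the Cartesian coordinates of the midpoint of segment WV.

Barycentric coordinates of the midpoint are the average: (17/40, 9/40, 7/20).
Converting: (17/40)·X + (9/40)·Y + (7/20)·Z = (499/80, -163/40).

(499/80, -163/40)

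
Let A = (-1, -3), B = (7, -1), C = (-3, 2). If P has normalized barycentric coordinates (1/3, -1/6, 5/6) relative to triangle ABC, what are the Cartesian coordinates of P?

(-4, 5/6)

P = (1/3)·A + (-1/6)·B + (5/6)·C.
x-coordinate: (1/3)·(-1) + (-1/6)·7 + (5/6)·(-3) = -4.
y-coordinate: (1/3)·(-3) + (-1/6)·(-1) + (5/6)·2 = 5/6.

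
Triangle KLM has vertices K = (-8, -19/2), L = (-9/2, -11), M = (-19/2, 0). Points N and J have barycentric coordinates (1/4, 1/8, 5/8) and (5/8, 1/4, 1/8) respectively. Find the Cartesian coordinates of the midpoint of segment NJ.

(-253/32, -199/32)

Barycentric coordinates of the midpoint are the average: (7/16, 3/16, 3/8).
Converting: (7/16)·K + (3/16)·L + (3/8)·M = (-253/32, -199/32).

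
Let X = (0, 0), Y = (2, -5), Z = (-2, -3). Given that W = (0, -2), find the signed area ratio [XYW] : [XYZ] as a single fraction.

[XYZ] = ½·(0·(-5−(-3)) + 2·(-3−0) + (-2)·(0−(-5))) = ½·(0 − 6 − 10) = -8.
[XYW] = ½·(0·(-5−(-2)) + 2·(-2−0) + 0·(0−(-5))) = ½·(0 − 4 + 0) = -2, so the ratio is (-2)/(-8) = 1/4.

1/4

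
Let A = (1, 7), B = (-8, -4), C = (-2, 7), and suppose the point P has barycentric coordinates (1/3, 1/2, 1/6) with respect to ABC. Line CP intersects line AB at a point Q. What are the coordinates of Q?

Line CP meets AB where the C-coordinate vanishes; zeroing P's C-weight and renormalizing leaves A, B-weights 1/3 : 1/2 → (2/5, 3/5).
So Q = (2/5)·A + (3/5)·B = (-22/5, 2/5).

(-22/5, 2/5)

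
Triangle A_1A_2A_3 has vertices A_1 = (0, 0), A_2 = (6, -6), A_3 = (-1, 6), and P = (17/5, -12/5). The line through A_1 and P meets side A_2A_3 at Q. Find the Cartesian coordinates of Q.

Barycentric coordinates of P with respect to A_1A_2A_3: (1/5, 3/5, 1/5).
On side A_2A_3 the A_1-coordinate is zero; dropping P's A_1-weight 1/5 and renormalizing the remaining 3/5 : 1/5 gives weights 3/4, 1/4 on A_2, A_3.
Q = (3/4)·(6, -6) + (1/4)·(-1, 6) = (17/4, -3).

(17/4, -3)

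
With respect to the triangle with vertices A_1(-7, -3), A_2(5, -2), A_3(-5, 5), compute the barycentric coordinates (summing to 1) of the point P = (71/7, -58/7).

(2/7, 11/7, -6/7)

Signed area of the reference triangle: [A_1A_2A_3] = ½·((-7)·(-2−5) + 5·(5−(-3)) + (-5)·(-3−(-2))) = ½·(49 + 40 + 5) = 47.
[PA_2A_3] = ½·((71/7)·(-2−5) + 5·(5−(-58/7)) + (-5)·(-58/7−(-2))) = ½·(-71 + 465/7 + 220/7) = 94/7, so the A_1-coordinate is (94/7)/47 = 2/7.
[A_1PA_3] = ½·((-7)·(-58/7−5) + (71/7)·(5−(-3)) + (-5)·(-3−(-58/7))) = ½·(93 + 568/7 − 185/7) = 517/7, so the A_2-coordinate is 11/7.
[A_1A_2P] = ½·((-7)·(-2−(-58/7)) + 5·(-58/7−(-3)) + (71/7)·(-3−(-2))) = ½·(-44 − 185/7 − 71/7) = -282/7, so the A_3-coordinate is -6/7.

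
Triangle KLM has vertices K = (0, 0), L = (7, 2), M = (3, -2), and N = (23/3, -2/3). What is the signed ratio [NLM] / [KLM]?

[KLM] = ½·(0·(2−(-2)) + 7·(-2−0) + 3·(0−2)) = ½·(0 − 14 − 6) = -10.
[NLM] = ½·((23/3)·(2−(-2)) + 7·(-2−(-2/3)) + 3·(-2/3−2)) = ½·(92/3 − 28/3 − 8) = 20/3, so the ratio is (20/3)/(-10) = -2/3.

-2/3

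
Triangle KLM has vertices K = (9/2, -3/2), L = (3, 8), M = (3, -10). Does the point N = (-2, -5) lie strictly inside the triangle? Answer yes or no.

Barycentric coordinates of N: (-10/3, 50/27, 67/27).
The three coordinates are negative, positive, positive; a point is interior exactly when all three are positive.

no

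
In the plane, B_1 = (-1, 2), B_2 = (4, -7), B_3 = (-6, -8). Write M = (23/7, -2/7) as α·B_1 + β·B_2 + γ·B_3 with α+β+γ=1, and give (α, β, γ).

(5/7, 4/7, -2/7)

Signed area of the reference triangle: [B_1B_2B_3] = ½·((-1)·(-7−(-8)) + 4·(-8−2) + (-6)·(2−(-7))) = ½·(-1 − 40 − 54) = -95/2.
[MB_2B_3] = ½·((23/7)·(-7−(-8)) + 4·(-8−(-2/7)) + (-6)·(-2/7−(-7))) = ½·(23/7 − 216/7 − 282/7) = -475/14, so the B_1-coordinate is (-475/14)/(-95/2) = 5/7.
[B_1MB_3] = ½·((-1)·(-2/7−(-8)) + (23/7)·(-8−2) + (-6)·(2−(-2/7))) = ½·(-54/7 − 230/7 − 96/7) = -190/7, so the B_2-coordinate is 4/7.
[B_1B_2M] = ½·((-1)·(-7−(-2/7)) + 4·(-2/7−2) + (23/7)·(2−(-7))) = ½·(47/7 − 64/7 + 207/7) = 95/7, so the B_3-coordinate is -2/7.
Check: 5/7 + 4/7 − 2/7 = 1.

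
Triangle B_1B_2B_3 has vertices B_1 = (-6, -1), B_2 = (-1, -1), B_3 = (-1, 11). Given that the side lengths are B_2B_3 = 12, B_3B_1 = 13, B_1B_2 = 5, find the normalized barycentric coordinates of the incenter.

(2/5, 13/30, 1/6)

The incenter has barycentric coordinates proportional to the opposite side lengths: (12 : 13 : 5).
Normalizing by 12+13+5 = 30 gives (2/5, 13/30, 1/6).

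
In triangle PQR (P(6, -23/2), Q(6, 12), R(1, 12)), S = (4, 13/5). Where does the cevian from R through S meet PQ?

(6, -11/3)

Barycentric coordinates of S with respect to PQR: (2/5, 1/5, 2/5).
On side PQ the R-coordinate is zero; dropping S's R-weight 2/5 and renormalizing the remaining 2/5 : 1/5 gives weights 2/3, 1/3 on P, Q.
T = (2/3)·(6, -23/2) + (1/3)·(6, 12) = (6, -11/3).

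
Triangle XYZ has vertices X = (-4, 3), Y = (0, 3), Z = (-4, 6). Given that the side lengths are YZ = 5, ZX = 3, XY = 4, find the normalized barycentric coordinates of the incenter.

(5/12, 1/4, 1/3)

The incenter has barycentric coordinates proportional to the opposite side lengths: (5 : 3 : 4).
Normalizing by 5+3+4 = 12 gives (5/12, 1/4, 1/3).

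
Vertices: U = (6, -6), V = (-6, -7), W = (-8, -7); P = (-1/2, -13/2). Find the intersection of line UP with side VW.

(-7, -7)

Barycentric coordinates of P with respect to UVW: (1/2, 1/4, 1/4).
On side VW the U-coordinate is zero; dropping P's U-weight 1/2 and renormalizing the remaining 1/4 : 1/4 gives weights 1/2, 1/2 on V, W.
Q = (1/2)·(-6, -7) + (1/2)·(-8, -7) = (-7, -7).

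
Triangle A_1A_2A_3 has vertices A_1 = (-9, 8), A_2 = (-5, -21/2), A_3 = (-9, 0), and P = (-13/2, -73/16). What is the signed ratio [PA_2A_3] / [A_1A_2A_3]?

1/4

[A_1A_2A_3] = ½·((-9)·(-21/2−0) + (-5)·(0−8) + (-9)·(8−(-21/2))) = ½·(189/2 + 40 − 333/2) = -16.
[PA_2A_3] = ½·((-13/2)·(-21/2−0) + (-5)·(0−(-73/16)) + (-9)·(-73/16−(-21/2))) = ½·(273/4 − 365/16 − 855/16) = -4, so the ratio is (-4)/(-16) = 1/4.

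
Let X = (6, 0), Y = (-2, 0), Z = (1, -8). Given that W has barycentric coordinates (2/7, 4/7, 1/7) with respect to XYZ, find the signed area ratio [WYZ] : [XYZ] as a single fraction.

2/7

The signed ratio [WYZ]/[XYZ] equals the barycentric coordinate of W at vertex X, which is 2/7.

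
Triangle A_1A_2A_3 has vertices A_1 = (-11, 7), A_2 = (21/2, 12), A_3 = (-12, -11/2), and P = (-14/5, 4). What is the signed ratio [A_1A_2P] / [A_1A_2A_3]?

[A_1A_2A_3] = ½·((-11)·(12−(-11/2)) + (21/2)·(-11/2−7) + (-12)·(7−12)) = ½·(-385/2 − 525/4 + 60) = -1055/8.
[A_1A_2P] = ½·((-11)·(12−4) + (21/2)·(4−7) + (-14/5)·(7−12)) = ½·(-88 − 63/2 + 14) = -211/4, so the ratio is (-211/4)/(-1055/8) = 2/5.

2/5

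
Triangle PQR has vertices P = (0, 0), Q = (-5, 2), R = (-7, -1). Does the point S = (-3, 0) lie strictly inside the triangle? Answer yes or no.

Barycentric coordinates of S: (10/19, 3/19, 6/19).
The three coordinates are positive, positive, positive; a point is interior exactly when all three are positive.

yes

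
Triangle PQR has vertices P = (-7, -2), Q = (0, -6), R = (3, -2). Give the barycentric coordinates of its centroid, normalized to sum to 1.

(1/3, 1/3, 1/3)

The centroid is the average of the vertices, so each weight is 1/3.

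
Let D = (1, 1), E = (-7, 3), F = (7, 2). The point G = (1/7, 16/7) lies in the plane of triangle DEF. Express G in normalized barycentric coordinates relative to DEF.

Signed area of the reference triangle: [DEF] = ½·(1·(3−2) + (-7)·(2−1) + 7·(1−3)) = ½·(1 − 7 − 14) = -10.
[GEF] = ½·((1/7)·(3−2) + (-7)·(2−(16/7)) + 7·(16/7−3)) = ½·(1/7 + 2 − 5) = -10/7, so the D-coordinate is (-10/7)/(-10) = 1/7.
[DGF] = ½·(1·(16/7−2) + (1/7)·(2−1) + 7·(1−(16/7))) = ½·(2/7 + 1/7 − 9) = -30/7, so the E-coordinate is 3/7.
[DEG] = ½·(1·(3−(16/7)) + (-7)·(16/7−1) + (1/7)·(1−3)) = ½·(5/7 − 9 − 2/7) = -30/7, so the F-coordinate is 3/7.
Check: 1/7 + 3/7 + 3/7 = 1.

(1/7, 3/7, 3/7)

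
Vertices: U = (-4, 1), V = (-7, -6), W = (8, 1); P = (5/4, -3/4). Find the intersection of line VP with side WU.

(4, 1)

Barycentric coordinates of P with respect to UVW: (1/4, 1/4, 1/2).
On side WU the V-coordinate is zero; dropping P's V-weight 1/4 and renormalizing the remaining 1/2 : 1/4 gives weights 2/3, 1/3 on W, U.
Q = (2/3)·(8, 1) + (1/3)·(-4, 1) = (4, 1).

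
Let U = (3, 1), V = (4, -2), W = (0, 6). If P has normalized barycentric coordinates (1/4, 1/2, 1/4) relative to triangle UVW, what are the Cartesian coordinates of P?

(11/4, 3/4)

P = (1/4)·U + (1/2)·V + (1/4)·W.
x-coordinate: (1/4)·3 + (1/2)·4 + (1/4)·0 = 11/4.
y-coordinate: (1/4)·1 + (1/2)·(-2) + (1/4)·6 = 3/4.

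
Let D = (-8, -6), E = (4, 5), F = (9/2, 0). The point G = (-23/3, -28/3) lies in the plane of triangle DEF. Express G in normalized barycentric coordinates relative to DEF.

Signed area of the reference triangle: [DEF] = ½·((-8)·(5−0) + 4·(0−(-6)) + (9/2)·(-6−5)) = ½·(-40 + 24 − 99/2) = -131/4.
[GEF] = ½·((-23/3)·(5−0) + 4·(0−(-28/3)) + (9/2)·(-28/3−5)) = ½·(-115/3 + 112/3 − 129/2) = -131/4, so the D-coordinate is (-131/4)/(-131/4) = 1.
[DGF] = ½·((-8)·(-28/3−0) + (-23/3)·(0−(-6)) + (9/2)·(-6−(-28/3))) = ½·(224/3 − 46 + 15) = 131/6, so the E-coordinate is -2/3.
[DEG] = ½·((-8)·(5−(-28/3)) + 4·(-28/3−(-6)) + (-23/3)·(-6−5)) = ½·(-344/3 − 40/3 + 253/3) = -131/6, so the F-coordinate is 2/3.
Check: 1 − 2/3 + 2/3 = 1.

(1, -2/3, 2/3)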